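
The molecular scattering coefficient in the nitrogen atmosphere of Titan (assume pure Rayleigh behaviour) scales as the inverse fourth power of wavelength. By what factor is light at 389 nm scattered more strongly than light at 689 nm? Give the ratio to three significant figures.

9.84

Rayleigh scattering ∝ λ⁻⁴, so the ratio of coefficients is the inverse fourth power of the wavelength ratio.
σ(389)/σ(689) = (689/389)⁴ = (1.7712)⁴ = 9.842.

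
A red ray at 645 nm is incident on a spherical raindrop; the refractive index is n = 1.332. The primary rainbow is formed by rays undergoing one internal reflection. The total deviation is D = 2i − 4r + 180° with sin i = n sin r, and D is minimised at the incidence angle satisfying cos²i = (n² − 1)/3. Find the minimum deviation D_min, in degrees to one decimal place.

137.8°

cos²i = (1.77422 − 1)/3 = 0.25807; i = arccos(0.50801) = 59.469°.
sin r = sin 59.469°/1.332 = 0.64666; r = 40.290°.
D_min = 2·59.469° − 4·40.290° + 180° = 137.776°.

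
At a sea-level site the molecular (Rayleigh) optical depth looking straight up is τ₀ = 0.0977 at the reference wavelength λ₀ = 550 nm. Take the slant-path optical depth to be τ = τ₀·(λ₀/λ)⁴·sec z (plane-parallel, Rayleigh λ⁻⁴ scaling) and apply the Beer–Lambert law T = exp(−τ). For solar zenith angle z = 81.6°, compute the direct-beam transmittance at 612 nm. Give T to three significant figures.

sec 81.6° = 6.8454.
τ = 0.0977 × (550/612)⁴ × 6.8454 = 0.0977 × 0.6523 × 6.8454 = 0.4363.
T = exp(−0.4363) = 0.6465.

0.646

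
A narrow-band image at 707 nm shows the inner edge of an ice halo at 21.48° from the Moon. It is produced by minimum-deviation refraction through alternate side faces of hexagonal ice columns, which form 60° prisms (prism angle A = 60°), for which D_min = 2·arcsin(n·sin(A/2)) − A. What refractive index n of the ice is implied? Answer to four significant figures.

1.305

Rearranging: n = sin((D_min + A)/2) / sin(A/2).
(D_min + A)/2 = (21.48° + 60°)/2 = 40.740°.
n = sin 40.740° / sin 30° = 0.6526 / 0.5000 = 1.3053.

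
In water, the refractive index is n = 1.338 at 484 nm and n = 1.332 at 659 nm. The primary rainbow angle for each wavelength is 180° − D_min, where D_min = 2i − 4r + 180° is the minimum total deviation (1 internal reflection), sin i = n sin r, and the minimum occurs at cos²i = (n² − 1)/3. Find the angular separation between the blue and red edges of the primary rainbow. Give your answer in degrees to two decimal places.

At 484 nm (n = 1.338): cos²i = 0.26341 → i = 59.120°, r = 39.899°, D_min = 138.643°, rainbow angle = 41.357°.
At 659 nm (n = 1.332): cos²i = 0.25807 → i = 59.469°, r = 40.290°, D_min = 137.776°, rainbow angle = 42.224°.
Angular width = |41.357° − 42.224°| = 0.867°.

0.87°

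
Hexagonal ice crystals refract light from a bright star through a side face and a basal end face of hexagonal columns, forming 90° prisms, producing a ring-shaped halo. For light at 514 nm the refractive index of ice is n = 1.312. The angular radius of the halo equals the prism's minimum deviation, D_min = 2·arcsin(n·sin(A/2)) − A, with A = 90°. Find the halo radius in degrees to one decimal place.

46.2°

n·sin(A/2) = 1.312 × sin 45° = 1.312 × 0.7071 = 0.9277.
D_min = 2·arcsin(0.9277) − 90° = 2 × 68.083° − 90° = 46.166°.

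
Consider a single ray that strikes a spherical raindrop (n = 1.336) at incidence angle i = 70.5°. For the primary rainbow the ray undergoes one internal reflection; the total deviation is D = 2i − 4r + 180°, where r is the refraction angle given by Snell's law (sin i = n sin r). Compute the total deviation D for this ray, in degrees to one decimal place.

141.5°

sin r = sin 70.5° / 1.336 = 0.9426/1.336 = 0.7056; r = 44.88°.
D = 2·70.5° − 4·44.88° + 180° = 141.00° − 179.50° + 180° = 141.50°.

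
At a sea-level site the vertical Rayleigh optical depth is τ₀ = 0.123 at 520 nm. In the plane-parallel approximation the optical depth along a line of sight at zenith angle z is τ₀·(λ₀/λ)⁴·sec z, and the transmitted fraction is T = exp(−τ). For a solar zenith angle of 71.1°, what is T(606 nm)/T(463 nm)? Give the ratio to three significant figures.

1.49

Airmass: sec 71.1° = 3.0872.
τ(606 nm) = 0.123 × (520/606)⁴ × 3.0872 = 0.123 × 0.5422 × 3.0872 = 0.2059.
τ(463 nm) = 0.123 × (520/463)⁴ × 3.0872 = 0.123 × 1.5911 × 3.0872 = 0.6042.
T(606)/T(463) = exp(τ_B − τ_A) = exp(0.3983) = 1.4893.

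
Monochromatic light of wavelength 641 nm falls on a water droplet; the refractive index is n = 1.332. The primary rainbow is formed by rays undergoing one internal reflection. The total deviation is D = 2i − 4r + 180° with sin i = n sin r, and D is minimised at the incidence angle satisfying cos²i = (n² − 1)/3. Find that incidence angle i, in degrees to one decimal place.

59.5°

cos²i = (1.332² − 1)/3 = (1.77422 − 1)/3 = 0.25807.
cos i = 0.50801, so i = 59.469°.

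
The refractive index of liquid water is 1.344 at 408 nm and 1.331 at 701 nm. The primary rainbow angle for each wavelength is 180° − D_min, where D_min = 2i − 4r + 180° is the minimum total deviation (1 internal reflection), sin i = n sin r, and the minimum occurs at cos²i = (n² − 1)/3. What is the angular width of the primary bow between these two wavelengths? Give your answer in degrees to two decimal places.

1.86°

At 408 nm (n = 1.344): cos²i = 0.26878 → i = 58.772°, r = 39.512°, D_min = 139.495°, rainbow angle = 40.505°.
At 701 nm (n = 1.331): cos²i = 0.25719 → i = 59.527°, r = 40.356°, D_min = 137.630°, rainbow angle = 42.370°.
Angular width = |40.505° − 42.370°| = 1.865°.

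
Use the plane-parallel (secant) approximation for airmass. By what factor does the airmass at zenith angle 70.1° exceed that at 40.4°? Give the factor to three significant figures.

X(70.1°)/X(40.4°) = sec 70.1° / sec 40.4° = cos 40.4° / cos 70.1° = 0.7615/0.3404 = 2.2373.

2.24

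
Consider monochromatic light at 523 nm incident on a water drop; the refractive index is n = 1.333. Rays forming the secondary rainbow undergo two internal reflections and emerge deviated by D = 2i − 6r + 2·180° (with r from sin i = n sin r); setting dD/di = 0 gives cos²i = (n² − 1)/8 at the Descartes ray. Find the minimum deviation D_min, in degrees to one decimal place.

cos²i = (1.77689 − 1)/8 = 0.09711; i = arccos(0.31163) = 71.843°.
sin r = sin 71.843°/1.333 = 0.71283; r = 45.466°.
D_min = 2·71.843° − 6·45.466° + 360° = 230.891°.

230.9°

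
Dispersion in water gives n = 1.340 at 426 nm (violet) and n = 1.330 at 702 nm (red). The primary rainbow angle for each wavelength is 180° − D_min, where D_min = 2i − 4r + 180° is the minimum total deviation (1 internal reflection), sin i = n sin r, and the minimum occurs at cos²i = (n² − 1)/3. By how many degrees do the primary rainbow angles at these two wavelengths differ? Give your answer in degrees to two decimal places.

At 426 nm (n = 1.340): cos²i = 0.26520 → i = 59.004°, r = 39.770°, D_min = 138.929°, rainbow angle = 41.071°.
At 702 nm (n = 1.330): cos²i = 0.25630 → i = 59.585°, r = 40.422°, D_min = 137.484°, rainbow angle = 42.516°.
Angular width = |41.071° − 42.516°| = 1.445°.

1.45°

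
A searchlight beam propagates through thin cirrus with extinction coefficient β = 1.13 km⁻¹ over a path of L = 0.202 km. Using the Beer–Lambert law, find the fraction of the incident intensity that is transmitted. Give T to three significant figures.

τ = β·L = 1.13 × 0.202 = 0.2283.
T = exp(−0.2283) = 0.7959.

0.796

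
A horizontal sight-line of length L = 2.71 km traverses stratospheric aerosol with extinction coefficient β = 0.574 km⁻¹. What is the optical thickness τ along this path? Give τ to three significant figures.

τ = β·L = 0.574 × 2.71 = 1.5555.

1.56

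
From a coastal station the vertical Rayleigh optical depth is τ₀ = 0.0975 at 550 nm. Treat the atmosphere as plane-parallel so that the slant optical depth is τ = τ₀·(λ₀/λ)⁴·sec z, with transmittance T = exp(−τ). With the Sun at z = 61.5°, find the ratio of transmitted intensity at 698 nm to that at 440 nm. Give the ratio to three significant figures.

Airmass: sec 61.5° = 2.0957.
τ(698 nm) = 0.0975 × (550/698)⁴ × 2.0957 = 0.0975 × 0.3855 × 2.0957 = 0.0788.
τ(440 nm) = 0.0975 × (550/440)⁴ × 2.0957 = 0.0975 × 2.4414 × 2.0957 = 0.4989.
T(698)/T(440) = exp(τ_B − τ_A) = exp(0.4201) = 1.5221.

1.52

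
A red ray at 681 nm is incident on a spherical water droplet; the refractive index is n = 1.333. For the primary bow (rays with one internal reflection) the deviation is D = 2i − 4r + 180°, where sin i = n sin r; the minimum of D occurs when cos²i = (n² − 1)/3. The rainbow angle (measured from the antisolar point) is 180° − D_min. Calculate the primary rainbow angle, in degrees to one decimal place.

42.1°

cos²i = (1.77689 − 1)/3 = 0.25896; i = arccos(0.50888) = 59.410°.
sin r = sin 59.410°/1.333 = 0.64579; r = 40.225°.
D_min = 2·59.410° − 4·40.225° + 180° = 137.922°.
Rainbow angle = 180° − D_min = 42.078°.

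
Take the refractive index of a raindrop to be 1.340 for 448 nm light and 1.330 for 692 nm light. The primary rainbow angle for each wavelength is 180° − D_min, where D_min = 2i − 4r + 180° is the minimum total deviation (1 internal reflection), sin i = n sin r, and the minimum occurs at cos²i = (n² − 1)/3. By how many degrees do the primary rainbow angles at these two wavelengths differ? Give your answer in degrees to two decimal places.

At 448 nm (n = 1.340): cos²i = 0.26520 → i = 59.004°, r = 39.770°, D_min = 138.929°, rainbow angle = 41.071°.
At 692 nm (n = 1.330): cos²i = 0.25630 → i = 59.585°, r = 40.422°, D_min = 137.484°, rainbow angle = 42.516°.
Angular width = |41.071° − 42.516°| = 1.445°.

1.45°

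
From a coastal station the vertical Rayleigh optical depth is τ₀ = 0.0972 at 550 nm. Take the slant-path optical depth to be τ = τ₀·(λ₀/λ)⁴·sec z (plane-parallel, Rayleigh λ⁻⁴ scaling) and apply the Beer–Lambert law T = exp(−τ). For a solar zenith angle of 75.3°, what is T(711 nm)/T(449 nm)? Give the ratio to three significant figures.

2.07

Airmass: sec 75.3° = 3.9408.
τ(711 nm) = 0.0972 × (550/711)⁴ × 3.9408 = 0.0972 × 0.3581 × 3.9408 = 0.1372.
τ(449 nm) = 0.0972 × (550/449)⁴ × 3.9408 = 0.0972 × 2.2515 × 3.9408 = 0.8624.
T(711)/T(449) = exp(τ_B − τ_A) = exp(0.7252) = 2.0652.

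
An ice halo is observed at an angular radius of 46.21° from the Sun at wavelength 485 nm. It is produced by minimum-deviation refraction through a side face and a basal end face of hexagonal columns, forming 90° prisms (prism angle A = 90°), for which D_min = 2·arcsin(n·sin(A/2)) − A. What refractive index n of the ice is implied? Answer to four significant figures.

Rearranging: n = sin((D_min + A)/2) / sin(A/2).
(D_min + A)/2 = (46.21° + 90°)/2 = 68.105°.
n = sin 68.105° / sin 45° = 0.9279 / 0.7071 = 1.3122.

1.312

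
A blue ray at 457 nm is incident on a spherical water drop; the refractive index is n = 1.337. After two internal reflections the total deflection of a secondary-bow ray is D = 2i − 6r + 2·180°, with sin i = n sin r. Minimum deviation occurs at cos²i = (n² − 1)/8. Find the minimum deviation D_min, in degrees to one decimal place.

231.9°

cos²i = (1.78757 − 1)/8 = 0.09845; i = arccos(0.31376) = 71.714°.
sin r = sin 71.714°/1.337 = 0.71017; r = 45.249°.
D_min = 2·71.714° − 6·45.249° + 360° = 231.934°.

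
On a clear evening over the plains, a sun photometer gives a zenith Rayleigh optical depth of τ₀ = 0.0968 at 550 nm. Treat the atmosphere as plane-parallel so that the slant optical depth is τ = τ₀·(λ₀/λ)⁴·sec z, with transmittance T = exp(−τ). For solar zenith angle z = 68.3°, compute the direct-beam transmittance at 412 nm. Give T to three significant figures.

sec 68.3° = 2.7046.
τ = 0.0968 × (550/412)⁴ × 2.7046 = 0.0968 × 3.1759 × 2.7046 = 0.8314.
T = exp(−0.8314) = 0.4354.

0.435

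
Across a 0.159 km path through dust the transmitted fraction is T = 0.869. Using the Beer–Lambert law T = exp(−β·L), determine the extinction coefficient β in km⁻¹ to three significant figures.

0.883 km⁻¹

Beer–Lambert: T = exp(−βL) ⇒ β = −ln(T)/L = −ln(0.869)/0.159 = 0.1404/0.159 = 0.8831 km⁻¹.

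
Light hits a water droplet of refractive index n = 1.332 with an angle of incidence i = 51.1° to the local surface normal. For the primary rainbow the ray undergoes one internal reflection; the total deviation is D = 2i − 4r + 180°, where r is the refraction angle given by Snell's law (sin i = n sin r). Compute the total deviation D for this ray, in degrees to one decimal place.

sin r = sin 51.1° / 1.332 = 0.7782/1.332 = 0.5843; r = 35.75°.
D = 2·51.1° − 4·35.75° + 180° = 102.20° − 143.00° + 180° = 139.20°.

139.2°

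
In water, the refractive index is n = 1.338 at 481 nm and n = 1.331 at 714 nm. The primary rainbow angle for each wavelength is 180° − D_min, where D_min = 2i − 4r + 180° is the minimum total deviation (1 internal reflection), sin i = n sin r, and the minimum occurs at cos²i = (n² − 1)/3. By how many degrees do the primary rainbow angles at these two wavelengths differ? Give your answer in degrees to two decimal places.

At 481 nm (n = 1.338): cos²i = 0.26341 → i = 59.120°, r = 39.899°, D_min = 138.643°, rainbow angle = 41.357°.
At 714 nm (n = 1.331): cos²i = 0.25719 → i = 59.527°, r = 40.356°, D_min = 137.630°, rainbow angle = 42.370°.
Angular width = |41.357° − 42.370°| = 1.013°.

1.01°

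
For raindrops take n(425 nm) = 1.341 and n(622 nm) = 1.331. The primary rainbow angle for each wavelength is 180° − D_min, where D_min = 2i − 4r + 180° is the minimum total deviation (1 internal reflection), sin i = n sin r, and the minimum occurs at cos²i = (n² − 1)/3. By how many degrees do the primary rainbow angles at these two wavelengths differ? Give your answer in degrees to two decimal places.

1.44°

At 425 nm (n = 1.341): cos²i = 0.26609 → i = 58.946°, r = 39.705°, D_min = 139.071°, rainbow angle = 40.929°.
At 622 nm (n = 1.331): cos²i = 0.25719 → i = 59.527°, r = 40.356°, D_min = 137.630°, rainbow angle = 42.370°.
Angular width = |40.929° − 42.370°| = 1.441°.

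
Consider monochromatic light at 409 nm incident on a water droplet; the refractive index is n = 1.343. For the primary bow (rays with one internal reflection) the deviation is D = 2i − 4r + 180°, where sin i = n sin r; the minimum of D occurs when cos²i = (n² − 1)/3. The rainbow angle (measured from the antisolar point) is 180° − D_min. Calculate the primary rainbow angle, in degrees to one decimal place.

40.6°

cos²i = (1.80365 − 1)/3 = 0.26788; i = arccos(0.51757) = 58.830°.
sin r = sin 58.830°/1.343 = 0.63711; r = 39.577°.
D_min = 2·58.830° − 4·39.577° + 180° = 139.354°.
Rainbow angle = 180° − D_min = 40.646°.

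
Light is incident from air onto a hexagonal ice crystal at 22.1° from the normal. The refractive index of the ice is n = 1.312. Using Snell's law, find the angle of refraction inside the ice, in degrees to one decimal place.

16.7°

Snell: sin θ_r = sin θ_i / n = sin 22.1° / 1.312 = 0.3762 / 1.312 = 0.2868.
θ_r = arcsin(0.2868) = 16.66°.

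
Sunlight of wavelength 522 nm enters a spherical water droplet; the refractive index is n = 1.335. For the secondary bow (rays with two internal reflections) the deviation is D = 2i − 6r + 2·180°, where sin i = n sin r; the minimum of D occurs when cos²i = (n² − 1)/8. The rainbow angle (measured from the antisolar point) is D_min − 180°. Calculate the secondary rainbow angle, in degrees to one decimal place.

51.4°

cos²i = (1.78222 − 1)/8 = 0.09778; i = arccos(0.31269) = 71.778°.
sin r = sin 71.778°/1.335 = 0.71150; r = 45.357°.
D_min = 2·71.778° − 6·45.357° + 360° = 231.414°.
Rainbow angle = D_min − 180° = 51.414°.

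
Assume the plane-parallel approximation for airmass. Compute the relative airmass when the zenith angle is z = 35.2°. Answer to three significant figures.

X = sec z = 1/cos 35.2° = 1/0.8171 = 1.2238.

1.22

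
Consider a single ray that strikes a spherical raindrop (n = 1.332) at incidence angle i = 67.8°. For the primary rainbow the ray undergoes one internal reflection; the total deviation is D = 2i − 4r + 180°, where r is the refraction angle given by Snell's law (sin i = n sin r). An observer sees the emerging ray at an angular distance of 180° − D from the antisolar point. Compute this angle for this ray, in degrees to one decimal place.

40.5°

sin r = sin 67.8° / 1.332 = 0.9259/1.332 = 0.6951; r = 44.04°.
D = 2·67.8° − 4·44.04° + 180° = 135.60° − 176.14° + 180° = 139.46°.
Angle from antisolar point = 180° − D = 40.54°.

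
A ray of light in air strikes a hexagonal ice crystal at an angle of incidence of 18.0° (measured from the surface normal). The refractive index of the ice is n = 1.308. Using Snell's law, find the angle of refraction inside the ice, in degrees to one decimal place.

Snell: sin θ_r = sin θ_i / n = sin 18.0° / 1.308 = 0.3090 / 1.308 = 0.2363.
θ_r = arcsin(0.2363) = 13.67°.

13.7°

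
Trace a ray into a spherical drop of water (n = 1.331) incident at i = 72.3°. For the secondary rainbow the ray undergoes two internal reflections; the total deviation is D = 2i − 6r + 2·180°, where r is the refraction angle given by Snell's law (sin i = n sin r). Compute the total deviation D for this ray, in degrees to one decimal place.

230.4°

sin r = sin 72.3° / 1.331 = 0.9527/1.331 = 0.7157; r = 45.70°.
D = 2·72.3° − 6·45.70° + 2·180° = 144.60° − 274.23° + 360° = 230.37°.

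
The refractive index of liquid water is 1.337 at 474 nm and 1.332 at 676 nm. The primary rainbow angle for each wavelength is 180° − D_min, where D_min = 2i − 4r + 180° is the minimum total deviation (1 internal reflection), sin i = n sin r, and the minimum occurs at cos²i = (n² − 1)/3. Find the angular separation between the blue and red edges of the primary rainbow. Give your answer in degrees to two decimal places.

0.72°

At 474 nm (n = 1.337): cos²i = 0.26252 → i = 59.178°, r = 39.964°, D_min = 138.500°, rainbow angle = 41.500°.
At 676 nm (n = 1.332): cos²i = 0.25807 → i = 59.469°, r = 40.290°, D_min = 137.776°, rainbow angle = 42.224°.
Angular width = |41.500° − 42.224°| = 0.724°.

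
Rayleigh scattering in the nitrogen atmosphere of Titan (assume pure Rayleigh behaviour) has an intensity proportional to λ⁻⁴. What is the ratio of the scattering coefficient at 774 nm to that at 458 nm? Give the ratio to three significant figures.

Rayleigh scattering ∝ λ⁻⁴, so the ratio of coefficients is the inverse fourth power of the wavelength ratio.
σ(774)/σ(458) = (458/774)⁴ = (0.5917)⁴ = 0.1226.

0.123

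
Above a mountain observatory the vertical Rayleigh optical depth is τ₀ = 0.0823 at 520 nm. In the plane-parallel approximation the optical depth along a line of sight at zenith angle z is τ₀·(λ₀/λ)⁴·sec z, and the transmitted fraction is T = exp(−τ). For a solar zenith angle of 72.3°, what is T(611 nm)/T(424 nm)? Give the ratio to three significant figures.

1.60

Airmass: sec 72.3° = 3.2891.
τ(611 nm) = 0.0823 × (520/611)⁴ × 3.2891 = 0.0823 × 0.5246 × 3.2891 = 0.1420.
τ(424 nm) = 0.0823 × (520/424)⁴ × 3.2891 = 0.0823 × 2.2623 × 3.2891 = 0.6124.
T(611)/T(424) = exp(τ_B − τ_A) = exp(0.4704) = 1.6006.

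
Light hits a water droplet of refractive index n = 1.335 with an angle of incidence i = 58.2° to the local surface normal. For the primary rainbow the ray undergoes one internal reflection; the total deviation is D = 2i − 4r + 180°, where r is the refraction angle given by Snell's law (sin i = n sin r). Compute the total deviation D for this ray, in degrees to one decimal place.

138.2°

sin r = sin 58.2° / 1.335 = 0.8499/1.335 = 0.6366; r = 39.54°.
D = 2·58.2° − 4·39.54° + 180° = 116.40° − 158.16° + 180° = 138.24°.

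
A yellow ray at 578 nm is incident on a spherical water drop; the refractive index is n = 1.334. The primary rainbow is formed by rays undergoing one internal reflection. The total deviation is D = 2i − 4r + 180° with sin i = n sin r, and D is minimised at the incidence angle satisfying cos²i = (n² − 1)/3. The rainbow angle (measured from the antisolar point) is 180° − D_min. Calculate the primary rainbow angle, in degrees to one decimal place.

41.9°

cos²i = (1.77956 − 1)/3 = 0.25985; i = arccos(0.50976) = 59.352°.
sin r = sin 59.352°/1.334 = 0.64492; r = 40.159°.
D_min = 2·59.352° − 4·40.159° + 180° = 138.067°.
Rainbow angle = 180° − D_min = 41.933°.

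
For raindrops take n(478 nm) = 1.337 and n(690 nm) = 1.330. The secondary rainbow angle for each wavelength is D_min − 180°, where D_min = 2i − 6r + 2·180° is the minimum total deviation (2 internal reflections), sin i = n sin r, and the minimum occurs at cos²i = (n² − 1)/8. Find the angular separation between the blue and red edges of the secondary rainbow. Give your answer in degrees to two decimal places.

1.83°

At 478 nm (n = 1.337): cos²i = 0.09845 → i = 71.714°, r = 45.249°, D_min = 231.934°, rainbow angle = 51.934°.
At 690 nm (n = 1.330): cos²i = 0.09611 → i = 71.940°, r = 45.630°, D_min = 230.101°, rainbow angle = 50.101°.
Angular width = |51.934° − 50.101°| = 1.832°.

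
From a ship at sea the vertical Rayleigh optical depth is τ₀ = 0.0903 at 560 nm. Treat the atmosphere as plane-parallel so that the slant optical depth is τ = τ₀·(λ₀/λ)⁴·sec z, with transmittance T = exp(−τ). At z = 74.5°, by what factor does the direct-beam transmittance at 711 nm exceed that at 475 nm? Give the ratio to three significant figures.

1.69

Airmass: sec 74.5° = 3.7420.
τ(711 nm) = 0.0903 × (560/711)⁴ × 3.7420 = 0.0903 × 0.3848 × 3.7420 = 0.1300.
τ(475 nm) = 0.0903 × (560/475)⁴ × 3.7420 = 0.0903 × 1.9319 × 3.7420 = 0.6528.
T(711)/T(475) = exp(τ_B − τ_A) = exp(0.5227) = 1.6866.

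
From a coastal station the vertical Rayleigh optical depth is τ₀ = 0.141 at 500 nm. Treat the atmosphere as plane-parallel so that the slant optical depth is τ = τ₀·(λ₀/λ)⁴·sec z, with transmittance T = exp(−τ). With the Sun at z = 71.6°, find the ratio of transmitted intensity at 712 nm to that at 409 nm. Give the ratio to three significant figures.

2.43

Airmass: sec 71.6° = 3.1681.
τ(712 nm) = 0.141 × (500/712)⁴ × 3.1681 = 0.141 × 0.2432 × 3.1681 = 0.1086.
τ(409 nm) = 0.141 × (500/409)⁴ × 3.1681 = 0.141 × 2.2335 × 3.1681 = 0.9977.
T(712)/T(409) = exp(τ_B − τ_A) = exp(0.8891) = 2.4329.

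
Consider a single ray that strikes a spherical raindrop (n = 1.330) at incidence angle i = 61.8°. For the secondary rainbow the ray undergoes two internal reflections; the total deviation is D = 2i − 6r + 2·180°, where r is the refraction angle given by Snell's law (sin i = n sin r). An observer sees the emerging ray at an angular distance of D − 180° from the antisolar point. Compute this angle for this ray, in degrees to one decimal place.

54.6°

sin r = sin 61.8° / 1.330 = 0.8813/1.330 = 0.6626; r = 41.50°.
D = 2·61.8° − 6·41.50° + 2·180° = 123.60° − 249.01° + 360° = 234.59°.
Angle from antisolar point = D − 180° = 54.59°.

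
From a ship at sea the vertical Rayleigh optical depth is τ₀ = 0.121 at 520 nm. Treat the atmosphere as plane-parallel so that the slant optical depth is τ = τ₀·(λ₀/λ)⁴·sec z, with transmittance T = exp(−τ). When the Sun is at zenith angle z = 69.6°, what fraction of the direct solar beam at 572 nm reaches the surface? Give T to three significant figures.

sec 69.6° = 2.8688.
τ = 0.121 × (520/572)⁴ × 2.8688 = 0.121 × 0.6830 × 2.8688 = 0.2371.
T = exp(−0.2371) = 0.7889.

0.789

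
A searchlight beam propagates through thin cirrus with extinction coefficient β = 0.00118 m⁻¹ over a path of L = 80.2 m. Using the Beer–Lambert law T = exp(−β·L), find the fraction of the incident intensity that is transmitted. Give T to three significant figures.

τ = β·L = 0.00118 × 80.2 = 0.0946.
T = exp(−0.0946) = 0.9097.

0.910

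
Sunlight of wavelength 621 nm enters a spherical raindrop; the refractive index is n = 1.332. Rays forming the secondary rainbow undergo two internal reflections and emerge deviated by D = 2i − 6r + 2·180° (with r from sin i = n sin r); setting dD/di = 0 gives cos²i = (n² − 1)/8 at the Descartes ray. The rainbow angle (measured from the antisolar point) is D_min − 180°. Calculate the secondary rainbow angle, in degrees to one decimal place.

50.6°

cos²i = (1.77422 − 1)/8 = 0.09678; i = arccos(0.31109) = 71.875°.
sin r = sin 71.875°/1.332 = 0.71350; r = 45.520°.
D_min = 2·71.875° − 6·45.520° + 360° = 230.628°.
Rainbow angle = D_min − 180° = 50.628°.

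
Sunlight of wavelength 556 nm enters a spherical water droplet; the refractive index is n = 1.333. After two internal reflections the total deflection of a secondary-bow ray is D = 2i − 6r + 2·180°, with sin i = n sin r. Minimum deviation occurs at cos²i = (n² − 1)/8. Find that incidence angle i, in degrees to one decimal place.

cos²i = (1.333² − 1)/8 = (1.77689 − 1)/8 = 0.09711.
cos i = 0.31163, so i = 71.843°.

71.8°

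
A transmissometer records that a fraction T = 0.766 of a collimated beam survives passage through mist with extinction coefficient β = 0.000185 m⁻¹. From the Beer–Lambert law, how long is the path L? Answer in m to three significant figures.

Beer–Lambert: T = exp(−βL) ⇒ L = −ln(T)/β = −ln(0.766)/0.000185 = 0.2666/0.000185 = 1441 m.

1440 m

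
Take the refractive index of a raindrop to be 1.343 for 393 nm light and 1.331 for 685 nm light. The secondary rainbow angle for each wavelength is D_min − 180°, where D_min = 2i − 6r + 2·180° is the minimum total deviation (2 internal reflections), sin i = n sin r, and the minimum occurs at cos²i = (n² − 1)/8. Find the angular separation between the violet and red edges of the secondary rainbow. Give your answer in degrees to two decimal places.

At 393 nm (n = 1.343): cos²i = 0.10046 → i = 71.522°, r = 44.928°, D_min = 233.478°, rainbow angle = 53.478°.
At 685 nm (n = 1.331): cos²i = 0.09645 → i = 71.907°, r = 45.575°, D_min = 230.365°, rainbow angle = 50.365°.
Angular width = |53.478° − 50.365°| = 3.113°.

3.11°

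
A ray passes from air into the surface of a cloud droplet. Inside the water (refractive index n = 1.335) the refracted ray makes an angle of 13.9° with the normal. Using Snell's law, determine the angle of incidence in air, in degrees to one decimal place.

Snell: sin θ_i = n · sin θ_r = 1.335 × sin 13.9° = 1.335 × 0.2402 = 0.3207.
θ_i = arcsin(0.3207) = 18.71°.

18.7°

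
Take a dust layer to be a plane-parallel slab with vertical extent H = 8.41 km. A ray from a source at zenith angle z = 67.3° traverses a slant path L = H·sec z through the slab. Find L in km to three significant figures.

sec z = 1/cos 67.3° = 2.5913.
L = 8.41 × 2.5913 = 21.793 km.

21.8 km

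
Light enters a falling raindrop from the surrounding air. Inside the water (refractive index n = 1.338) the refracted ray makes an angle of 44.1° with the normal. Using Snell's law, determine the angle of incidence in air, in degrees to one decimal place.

Snell: sin θ_i = n · sin θ_r = 1.338 × sin 44.1° = 1.338 × 0.6959 = 0.9311.
θ_i = arcsin(0.9311) = 68.61°.

68.6°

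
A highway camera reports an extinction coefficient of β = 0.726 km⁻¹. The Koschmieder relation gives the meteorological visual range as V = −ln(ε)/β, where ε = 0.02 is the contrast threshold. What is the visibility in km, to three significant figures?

5.39 km

V = −ln(0.02) / 0.726 = 3.912 / 0.726 = 5.3885 km.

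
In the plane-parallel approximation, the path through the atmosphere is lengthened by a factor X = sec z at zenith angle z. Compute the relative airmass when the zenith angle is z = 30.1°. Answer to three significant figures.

1.16

X = sec z = 1/cos 30.1° = 1/0.8652 = 1.1559.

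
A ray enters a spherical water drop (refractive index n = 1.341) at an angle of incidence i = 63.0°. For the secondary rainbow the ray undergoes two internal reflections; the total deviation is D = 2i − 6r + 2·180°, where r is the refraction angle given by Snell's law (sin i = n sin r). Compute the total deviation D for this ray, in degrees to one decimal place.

sin r = sin 63.0° / 1.341 = 0.8910/1.341 = 0.6644; r = 41.64°.
D = 2·63.0° − 6·41.64° + 2·180° = 126.00° − 249.83° + 360° = 236.17°.

236.2°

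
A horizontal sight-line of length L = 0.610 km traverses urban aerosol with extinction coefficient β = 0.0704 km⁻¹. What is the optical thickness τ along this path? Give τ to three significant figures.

0.0429

τ = β·L = 0.0704 × 0.610 = 0.0429.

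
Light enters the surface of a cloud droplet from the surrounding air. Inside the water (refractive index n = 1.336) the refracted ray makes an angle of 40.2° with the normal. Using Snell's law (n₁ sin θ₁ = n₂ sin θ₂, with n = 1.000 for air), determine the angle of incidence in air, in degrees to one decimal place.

59.6°

Snell: sin θ_i = n · sin θ_r = 1.336 × sin 40.2° = 1.336 × 0.6455 = 0.8623.
θ_i = arcsin(0.8623) = 59.58°.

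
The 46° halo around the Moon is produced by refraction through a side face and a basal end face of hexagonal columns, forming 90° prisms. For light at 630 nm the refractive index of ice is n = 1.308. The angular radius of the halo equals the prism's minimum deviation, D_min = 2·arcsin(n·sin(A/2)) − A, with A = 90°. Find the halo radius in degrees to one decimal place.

n·sin(A/2) = 1.308 × sin 45° = 1.308 × 0.7071 = 0.9249.
D_min = 2·arcsin(0.9249) − 90° = 2 × 67.653° − 90° = 45.305°.

45.3°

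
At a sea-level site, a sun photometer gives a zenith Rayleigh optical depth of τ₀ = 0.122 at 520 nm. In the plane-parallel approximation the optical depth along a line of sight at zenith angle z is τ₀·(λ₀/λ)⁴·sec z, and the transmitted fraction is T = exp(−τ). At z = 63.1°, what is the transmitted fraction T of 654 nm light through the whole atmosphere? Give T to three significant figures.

0.898

sec 63.1° = 2.2103.
τ = 0.122 × (520/654)⁴ × 2.2103 = 0.122 × 0.3997 × 2.2103 = 0.1078.
T = exp(−0.1078) = 0.8978.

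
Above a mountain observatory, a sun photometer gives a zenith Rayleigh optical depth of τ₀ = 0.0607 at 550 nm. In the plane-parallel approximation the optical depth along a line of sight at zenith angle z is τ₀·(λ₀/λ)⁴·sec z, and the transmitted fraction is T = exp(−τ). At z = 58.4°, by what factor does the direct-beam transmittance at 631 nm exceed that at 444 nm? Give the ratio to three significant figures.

Airmass: sec 58.4° = 1.9084.
τ(631 nm) = 0.0607 × (550/631)⁴ × 1.9084 = 0.0607 × 0.5772 × 1.9084 = 0.0669.
τ(444 nm) = 0.0607 × (550/444)⁴ × 1.9084 = 0.0607 × 2.3546 × 1.9084 = 0.2728.
T(631)/T(444) = exp(τ_B − τ_A) = exp(0.2059) = 1.2286.

1.23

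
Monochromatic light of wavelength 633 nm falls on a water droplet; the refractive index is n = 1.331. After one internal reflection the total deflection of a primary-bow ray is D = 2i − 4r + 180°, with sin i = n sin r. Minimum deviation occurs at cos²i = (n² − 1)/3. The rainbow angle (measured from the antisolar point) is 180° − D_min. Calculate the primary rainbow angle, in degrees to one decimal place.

42.4°

cos²i = (1.77156 − 1)/3 = 0.25719; i = arccos(0.50714) = 59.527°.
sin r = sin 59.527°/1.331 = 0.64753; r = 40.356°.
D_min = 2·59.527° − 4·40.356° + 180° = 137.630°.
Rainbow angle = 180° − D_min = 42.370°.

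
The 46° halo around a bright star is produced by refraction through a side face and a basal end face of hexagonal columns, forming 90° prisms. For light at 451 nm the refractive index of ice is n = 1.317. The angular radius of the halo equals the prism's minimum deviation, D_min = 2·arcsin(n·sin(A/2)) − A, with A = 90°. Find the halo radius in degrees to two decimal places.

n·sin(A/2) = 1.317 × sin 45° = 1.317 × 0.7071 = 0.9313.
D_min = 2·arcsin(0.9313) − 90° = 2 × 68.632° − 90° = 47.264°.

47.26°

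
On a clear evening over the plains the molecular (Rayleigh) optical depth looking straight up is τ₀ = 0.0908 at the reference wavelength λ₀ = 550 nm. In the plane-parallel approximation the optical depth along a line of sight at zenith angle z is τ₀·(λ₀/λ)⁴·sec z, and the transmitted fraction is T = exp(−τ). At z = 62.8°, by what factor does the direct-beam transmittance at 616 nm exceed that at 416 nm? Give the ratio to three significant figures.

1.62

Airmass: sec 62.8° = 2.1877.
τ(616 nm) = 0.0908 × (550/616)⁴ × 2.1877 = 0.0908 × 0.6355 × 2.1877 = 0.1262.
τ(416 nm) = 0.0908 × (550/416)⁴ × 2.1877 = 0.0908 × 3.0555 × 2.1877 = 0.6070.
T(616)/T(416) = exp(τ_B − τ_A) = exp(0.4807) = 1.6172.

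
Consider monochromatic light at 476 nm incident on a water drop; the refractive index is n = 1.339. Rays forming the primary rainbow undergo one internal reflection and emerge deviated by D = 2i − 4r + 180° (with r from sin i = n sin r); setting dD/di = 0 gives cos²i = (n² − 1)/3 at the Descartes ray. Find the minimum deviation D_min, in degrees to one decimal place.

138.8°

cos²i = (1.79292 − 1)/3 = 0.26431; i = arccos(0.51411) = 59.062°.
sin r = sin 59.062°/1.339 = 0.64057; r = 39.834°.
D_min = 2·59.062° − 4·39.834° + 180° = 138.786°.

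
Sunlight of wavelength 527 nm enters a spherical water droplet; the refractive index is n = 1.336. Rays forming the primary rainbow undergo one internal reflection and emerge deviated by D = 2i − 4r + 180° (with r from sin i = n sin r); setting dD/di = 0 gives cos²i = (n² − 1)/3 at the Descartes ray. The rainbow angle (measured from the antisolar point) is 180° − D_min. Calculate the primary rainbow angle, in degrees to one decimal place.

cos²i = (1.78490 − 1)/3 = 0.26163; i = arccos(0.51150) = 59.236°.
sin r = sin 59.236°/1.336 = 0.64318; r = 40.029°.
D_min = 2·59.236° − 4·40.029° + 180° = 138.356°.
Rainbow angle = 180° − D_min = 41.644°.

41.6°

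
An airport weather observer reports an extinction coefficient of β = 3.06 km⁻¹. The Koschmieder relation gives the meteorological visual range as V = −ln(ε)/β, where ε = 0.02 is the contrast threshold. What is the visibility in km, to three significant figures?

V = −ln(0.02) / 3.06 = 3.912 / 3.06 = 1.2784 km.

1.28 km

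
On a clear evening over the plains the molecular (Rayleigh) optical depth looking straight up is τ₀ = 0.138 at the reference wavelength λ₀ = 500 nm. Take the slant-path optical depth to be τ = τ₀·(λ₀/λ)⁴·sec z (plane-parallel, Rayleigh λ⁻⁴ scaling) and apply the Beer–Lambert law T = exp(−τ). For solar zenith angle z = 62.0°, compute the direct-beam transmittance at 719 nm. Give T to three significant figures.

sec 62.0° = 2.1301.
τ = 0.138 × (500/719)⁴ × 2.1301 = 0.138 × 0.2339 × 2.1301 = 0.0687.
T = exp(−0.0687) = 0.9336.

0.934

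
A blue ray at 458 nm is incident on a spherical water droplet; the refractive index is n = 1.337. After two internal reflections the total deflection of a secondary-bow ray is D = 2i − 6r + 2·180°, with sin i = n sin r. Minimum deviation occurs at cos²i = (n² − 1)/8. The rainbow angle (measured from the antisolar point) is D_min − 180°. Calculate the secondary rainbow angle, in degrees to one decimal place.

cos²i = (1.78757 − 1)/8 = 0.09845; i = arccos(0.31376) = 71.714°.
sin r = sin 71.714°/1.337 = 0.71017; r = 45.249°.
D_min = 2·71.714° − 6·45.249° + 360° = 231.934°.
Rainbow angle = D_min − 180° = 51.934°.

51.9°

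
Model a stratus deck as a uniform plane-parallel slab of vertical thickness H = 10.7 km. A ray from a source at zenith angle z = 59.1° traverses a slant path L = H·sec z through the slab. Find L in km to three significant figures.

sec z = 1/cos 59.1° = 1.9473.
L = 10.7 × 1.9473 = 20.836 km.

20.8 km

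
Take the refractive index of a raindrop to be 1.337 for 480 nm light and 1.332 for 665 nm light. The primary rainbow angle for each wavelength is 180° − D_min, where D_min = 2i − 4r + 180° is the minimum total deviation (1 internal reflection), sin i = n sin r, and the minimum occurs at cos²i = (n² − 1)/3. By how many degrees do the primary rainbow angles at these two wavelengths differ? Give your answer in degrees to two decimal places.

At 480 nm (n = 1.337): cos²i = 0.26252 → i = 59.178°, r = 39.964°, D_min = 138.500°, rainbow angle = 41.500°.
At 665 nm (n = 1.332): cos²i = 0.25807 → i = 59.469°, r = 40.290°, D_min = 137.776°, rainbow angle = 42.224°.
Angular width = |41.500° − 42.224°| = 0.724°.

0.72°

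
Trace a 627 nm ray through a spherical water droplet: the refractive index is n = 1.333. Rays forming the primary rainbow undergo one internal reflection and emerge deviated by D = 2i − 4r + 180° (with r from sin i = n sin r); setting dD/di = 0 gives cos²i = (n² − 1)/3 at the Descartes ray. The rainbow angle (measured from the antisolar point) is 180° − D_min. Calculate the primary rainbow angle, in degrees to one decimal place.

cos²i = (1.77689 − 1)/3 = 0.25896; i = arccos(0.50888) = 59.410°.
sin r = sin 59.410°/1.333 = 0.64579; r = 40.225°.
D_min = 2·59.410° − 4·40.225° + 180° = 137.922°.
Rainbow angle = 180° − D_min = 42.078°.

42.1°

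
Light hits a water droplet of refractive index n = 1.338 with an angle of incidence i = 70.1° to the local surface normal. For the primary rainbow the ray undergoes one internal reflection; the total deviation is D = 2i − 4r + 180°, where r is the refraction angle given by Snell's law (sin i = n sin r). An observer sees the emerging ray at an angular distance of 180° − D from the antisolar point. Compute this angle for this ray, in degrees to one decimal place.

sin r = sin 70.1° / 1.338 = 0.9403/1.338 = 0.7028; r = 44.65°.
D = 2·70.1° − 4·44.65° + 180° = 140.20° − 178.59° + 180° = 141.61°.
Angle from antisolar point = 180° − D = 38.39°.

38.4°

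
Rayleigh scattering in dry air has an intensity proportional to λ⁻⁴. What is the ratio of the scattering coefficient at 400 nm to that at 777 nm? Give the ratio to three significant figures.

14.2

Rayleigh scattering ∝ λ⁻⁴, so the ratio of coefficients is the inverse fourth power of the wavelength ratio.
σ(400)/σ(777) = (777/400)⁴ = (1.9425)⁴ = 14.24.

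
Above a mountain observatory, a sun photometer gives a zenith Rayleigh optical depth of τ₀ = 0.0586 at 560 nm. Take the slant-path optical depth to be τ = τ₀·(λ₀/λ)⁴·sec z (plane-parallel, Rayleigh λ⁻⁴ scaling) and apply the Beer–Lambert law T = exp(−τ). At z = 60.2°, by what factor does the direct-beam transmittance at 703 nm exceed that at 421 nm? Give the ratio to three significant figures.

Airmass: sec 60.2° = 2.0122.
τ(703 nm) = 0.0586 × (560/703)⁴ × 2.0122 = 0.0586 × 0.4027 × 2.0122 = 0.0475.
τ(421 nm) = 0.0586 × (560/421)⁴ × 2.0122 = 0.0586 × 3.1306 × 2.0122 = 0.3691.
T(703)/T(421) = exp(τ_B − τ_A) = exp(0.3217) = 1.3794.

1.38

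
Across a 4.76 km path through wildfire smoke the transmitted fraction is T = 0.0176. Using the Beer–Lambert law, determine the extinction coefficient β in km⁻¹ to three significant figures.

Beer–Lambert: T = exp(−βL) ⇒ β = −ln(T)/L = −ln(0.0176)/4.76 = 4.0399/4.76 = 0.8487 km⁻¹.

0.849 km⁻¹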